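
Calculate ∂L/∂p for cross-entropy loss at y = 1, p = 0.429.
∂L/∂p = -2.331

∂L/∂p = -y/p + (1-y)/(1-p) = -1/0.429 + 0 = -2.331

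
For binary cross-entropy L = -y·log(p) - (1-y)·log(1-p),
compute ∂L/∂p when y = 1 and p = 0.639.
∂L/∂p = -1.565

∂L/∂p = -y/p + (1-y)/(1-p) = -1/0.639 + 0 = -1.565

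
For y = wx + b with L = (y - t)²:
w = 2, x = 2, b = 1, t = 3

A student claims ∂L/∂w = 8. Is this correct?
Correct

y = (2)(2) + 1 = 5
∂L/∂y = 2(y - t) = 2(5 - 3) = 4
∂y/∂w = x = 2
∂L/∂w = 4 × 2 = 8

Claimed value: 8
Correct: The correct gradient is 8.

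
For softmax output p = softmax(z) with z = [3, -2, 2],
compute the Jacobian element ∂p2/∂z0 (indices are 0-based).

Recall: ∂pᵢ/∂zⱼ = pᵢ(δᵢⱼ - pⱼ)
∂p2/∂z0 = -0.1947

p = softmax(z) = [0.7275, 0.004902, 0.2676]
p2 = 0.2676, p0 = 0.7275

∂p2/∂z0 = -p2 × p0 = -0.2676 × 0.7275 = -0.1947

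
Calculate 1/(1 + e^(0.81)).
0.3079

sigmoid(-0.81) = 1/(1 + e^(0.81)) = 1/(1 + 2.248) = 0.3079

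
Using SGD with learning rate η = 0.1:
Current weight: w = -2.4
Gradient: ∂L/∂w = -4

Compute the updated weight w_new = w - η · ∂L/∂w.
w_new = -2

w_new = w - η·∂L/∂w = -2.4 - 0.1×(-4) = -2.4 - (-0.4) = -2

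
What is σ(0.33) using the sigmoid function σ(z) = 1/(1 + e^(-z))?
0.5818

sigmoid(0.33) = 1/(1 + e^(-0.33)) = 1/(1 + 0.7189) = 0.5818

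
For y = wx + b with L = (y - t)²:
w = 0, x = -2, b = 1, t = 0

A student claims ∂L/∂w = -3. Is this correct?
Incorrect

y = (0)(-2) + 1 = 1
∂L/∂y = 2(y - t) = 2(1 - 0) = 2
∂y/∂w = x = -2
∂L/∂w = 2 × -2 = -4

Claimed value: -3
Incorrect: The correct gradient is -4.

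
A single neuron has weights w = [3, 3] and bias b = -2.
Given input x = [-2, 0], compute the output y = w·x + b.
y = -8

y = (3)(-2) + (3)(0) + -2 = -8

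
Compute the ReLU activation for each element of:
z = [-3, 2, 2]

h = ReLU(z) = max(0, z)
h = [0, 2, 2]

ReLU applied element-wise: max(0,-3)=0, max(0,2)=2, max(0,2)=2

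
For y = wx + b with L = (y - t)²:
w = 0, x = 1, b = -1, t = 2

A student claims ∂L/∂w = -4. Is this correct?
Incorrect

y = (0)(1) + -1 = -1
∂L/∂y = 2(y - t) = 2(-1 - 2) = -6
∂y/∂w = x = 1
∂L/∂w = -6 × 1 = -6

Claimed value: -4
Incorrect: The correct gradient is -6.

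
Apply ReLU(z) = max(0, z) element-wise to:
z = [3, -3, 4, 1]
h = [3, 0, 4, 1]

ReLU applied element-wise: max(0,3)=3, max(0,-3)=0, max(0,4)=4, max(0,1)=1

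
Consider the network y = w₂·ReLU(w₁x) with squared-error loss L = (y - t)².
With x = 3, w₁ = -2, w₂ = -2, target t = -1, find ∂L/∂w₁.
∂L/∂w₁ = 0

Forward pass:
z = w₁x = -2×3 = -6
h = ReLU(-6) = 0
y = w₂h = -2×0 = 0

Backward pass:
∂L/∂y = 2(y - t) = 2(0 - -1) = 2
∂y/∂h = w₂ = -2
∂h/∂z = 0 (ReLU derivative)
∂z/∂w₁ = x = 3

∂L/∂w₁ = 2 × -2 × 0 × 3 = 0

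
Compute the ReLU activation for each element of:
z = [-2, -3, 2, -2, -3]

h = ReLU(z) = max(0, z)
h = [0, 0, 2, 0, 0]

ReLU applied element-wise: max(0,-2)=0, max(0,-3)=0, max(0,2)=2, max(0,-2)=0, max(0,-3)=0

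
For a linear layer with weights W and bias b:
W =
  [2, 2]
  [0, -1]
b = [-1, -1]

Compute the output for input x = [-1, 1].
y = [-1, -2]

Wx = [2×-1 + 2×1, 0×-1 + -1×1]
   = [0, -1]
y = Wx + b = [0 + -1, -1 + -1] = [-1, -2]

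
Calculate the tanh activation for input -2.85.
-0.9933

tanh(-2.85) = (e^(-2.85) - e^(2.85))/(e^(-2.85) + e^(2.85)) = -0.9933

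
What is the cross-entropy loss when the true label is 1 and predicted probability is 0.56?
L = 0.5798

L = -1·log(0.56) - 0·log(0.44) = -log(0.56) = 0.5798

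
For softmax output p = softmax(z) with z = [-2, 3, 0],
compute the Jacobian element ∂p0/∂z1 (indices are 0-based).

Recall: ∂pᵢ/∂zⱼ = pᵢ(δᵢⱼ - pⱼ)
∂p0/∂z1 = -0.006036

p = softmax(z) = [0.006377, 0.9465, 0.04712]
p0 = 0.006377, p1 = 0.9465

∂p0/∂z1 = -p0 × p1 = -0.006377 × 0.9465 = -0.006036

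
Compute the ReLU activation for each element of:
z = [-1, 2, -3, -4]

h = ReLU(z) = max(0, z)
h = [0, 2, 0, 0]

ReLU applied element-wise: max(0,-1)=0, max(0,2)=2, max(0,-3)=0, max(0,-4)=0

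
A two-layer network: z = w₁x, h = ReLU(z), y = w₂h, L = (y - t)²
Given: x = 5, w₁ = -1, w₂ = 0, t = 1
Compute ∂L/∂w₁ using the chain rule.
∂L/∂w₁ = 0

Forward pass:
z = w₁x = -1×5 = -5
h = ReLU(-5) = 0
y = w₂h = 0×0 = 0

Backward pass:
∂L/∂y = 2(y - t) = 2(0 - 1) = -2
∂y/∂h = w₂ = 0
∂h/∂z = 0 (ReLU derivative)
∂z/∂w₁ = x = 5

∂L/∂w₁ = -2 × 0 × 0 × 5 = 0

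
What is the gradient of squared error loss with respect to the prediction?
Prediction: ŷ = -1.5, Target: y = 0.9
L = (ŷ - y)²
∂L/∂ŷ = -4.8

∂L/∂ŷ = 2(ŷ - y) = 2(-1.5 - 0.9) = 2(-2.4) = -4.8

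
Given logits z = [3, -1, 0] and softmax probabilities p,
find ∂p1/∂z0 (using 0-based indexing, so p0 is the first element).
∂p1/∂z0 = -0.01605

p = softmax(z) = [0.9362, 0.01715, 0.04661]
p1 = 0.01715, p0 = 0.9362

∂p1/∂z0 = -p1 × p0 = -0.01715 × 0.9362 = -0.01605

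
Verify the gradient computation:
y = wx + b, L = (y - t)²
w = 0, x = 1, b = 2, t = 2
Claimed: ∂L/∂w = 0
Correct

y = (0)(1) + 2 = 2
∂L/∂y = 2(y - t) = 2(2 - 2) = 0
∂y/∂w = x = 1
∂L/∂w = 0 × 1 = 0

Claimed value: 0
Correct: The correct gradient is 0.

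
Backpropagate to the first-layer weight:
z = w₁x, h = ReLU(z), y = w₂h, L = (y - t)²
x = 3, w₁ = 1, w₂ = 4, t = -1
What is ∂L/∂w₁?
∂L/∂w₁ = 312

Forward pass:
z = w₁x = 1×3 = 3
h = ReLU(3) = 3
y = w₂h = 4×3 = 12

Backward pass:
∂L/∂y = 2(y - t) = 2(12 - -1) = 26
∂y/∂h = w₂ = 4
∂h/∂z = 1 (ReLU derivative)
∂z/∂w₁ = x = 3

∂L/∂w₁ = 26 × 4 × 1 × 3 = 312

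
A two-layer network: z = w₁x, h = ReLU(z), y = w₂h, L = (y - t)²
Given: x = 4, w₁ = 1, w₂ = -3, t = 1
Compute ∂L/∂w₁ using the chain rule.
∂L/∂w₁ = 312

Forward pass:
z = w₁x = 1×4 = 4
h = ReLU(4) = 4
y = w₂h = -3×4 = -12

Backward pass:
∂L/∂y = 2(y - t) = 2(-12 - 1) = -26
∂y/∂h = w₂ = -3
∂h/∂z = 1 (ReLU derivative)
∂z/∂w₁ = x = 4

∂L/∂w₁ = -26 × -3 × 1 × 4 = 312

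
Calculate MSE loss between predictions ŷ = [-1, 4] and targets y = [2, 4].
MSE = 4.5

MSE = (1/2)((-1-2)² + (4-4)²) = (1/2)(9 + 0) = 4.5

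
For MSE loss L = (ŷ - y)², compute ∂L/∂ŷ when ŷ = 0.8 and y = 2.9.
∂L/∂ŷ = -4.2

∂L/∂ŷ = 2(ŷ - y) = 2(0.8 - 2.9) = 2(-2.1) = -4.2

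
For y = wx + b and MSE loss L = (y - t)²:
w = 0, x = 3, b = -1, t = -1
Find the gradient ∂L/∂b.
∂L/∂b = 0

y = wx + b = (0)(3) + -1 = -1
∂L/∂y = 2(y - t) = 2(-1 - -1) = 0
∂y/∂b = 1
∂L/∂b = ∂L/∂y · ∂y/∂b = 0 × 1 = 0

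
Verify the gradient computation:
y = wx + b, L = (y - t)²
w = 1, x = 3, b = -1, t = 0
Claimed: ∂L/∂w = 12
Correct

y = (1)(3) + -1 = 2
∂L/∂y = 2(y - t) = 2(2 - 0) = 4
∂y/∂w = x = 3
∂L/∂w = 4 × 3 = 12

Claimed value: 12
Correct: The correct gradient is 12.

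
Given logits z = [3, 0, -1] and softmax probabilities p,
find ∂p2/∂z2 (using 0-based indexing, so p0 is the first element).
∂p2/∂z2 = 0.01685

p = softmax(z) = [0.9362, 0.04661, 0.01715]
p2 = 0.01715

∂p2/∂z2 = p2(1 - p2) = 0.01715 × (1 - 0.01715) = 0.01685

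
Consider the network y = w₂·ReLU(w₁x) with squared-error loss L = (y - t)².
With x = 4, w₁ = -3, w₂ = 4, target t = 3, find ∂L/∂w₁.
∂L/∂w₁ = 0

Forward pass:
z = w₁x = -3×4 = -12
h = ReLU(-12) = 0
y = w₂h = 4×0 = 0

Backward pass:
∂L/∂y = 2(y - t) = 2(0 - 3) = -6
∂y/∂h = w₂ = 4
∂h/∂z = 0 (ReLU derivative)
∂z/∂w₁ = x = 4

∂L/∂w₁ = -6 × 4 × 0 × 4 = 0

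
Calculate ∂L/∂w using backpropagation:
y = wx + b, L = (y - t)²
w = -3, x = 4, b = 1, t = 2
∂L/∂w = -104

y = wx + b = (-3)(4) + 1 = -11
∂L/∂y = 2(y - t) = 2(-11 - 2) = -26
∂y/∂w = x = 4
∂L/∂w = ∂L/∂y · ∂y/∂w = -26 × 4 = -104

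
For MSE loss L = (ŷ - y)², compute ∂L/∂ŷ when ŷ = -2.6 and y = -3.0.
∂L/∂ŷ = 0.8

∂L/∂ŷ = 2(ŷ - y) = 2(-2.6 - -3.0) = 2(0.4) = 0.8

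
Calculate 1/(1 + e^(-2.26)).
0.9055

sigmoid(2.26) = 1/(1 + e^(-2.26)) = 1/(1 + 0.1044) = 0.9055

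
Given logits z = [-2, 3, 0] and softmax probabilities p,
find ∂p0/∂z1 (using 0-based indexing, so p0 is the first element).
∂p0/∂z1 = -0.006036

p = softmax(z) = [0.006377, 0.9465, 0.04712]
p0 = 0.006377, p1 = 0.9465

∂p0/∂z1 = -p0 × p1 = -0.006377 × 0.9465 = -0.006036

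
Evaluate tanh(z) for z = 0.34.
0.3275

tanh(0.34) = (e^(0.34) - e^(-0.34))/(e^(0.34) + e^(-0.34)) = 0.3275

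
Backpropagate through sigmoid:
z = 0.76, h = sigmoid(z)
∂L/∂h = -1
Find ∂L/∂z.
∂L/∂z = -0.2171

σ(0.76) = 0.6814
σ'(0.76) = σ(0.76)(1 - σ(0.76)) = 0.6814 × 0.3186 = 0.2171
∂L/∂z = ∂L/∂h · σ'(z) = -1 × 0.2171 = -0.2171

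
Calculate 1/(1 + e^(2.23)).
0.09709

sigmoid(-2.23) = 1/(1 + e^(2.23)) = 1/(1 + 9.3) = 0.09709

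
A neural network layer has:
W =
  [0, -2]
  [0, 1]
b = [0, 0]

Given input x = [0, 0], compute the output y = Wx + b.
y = [0, 0]

Wx = [0×0 + -2×0, 0×0 + 1×0]
   = [0, 0]
y = Wx + b = [0 + 0, 0 + 0] = [0, 0]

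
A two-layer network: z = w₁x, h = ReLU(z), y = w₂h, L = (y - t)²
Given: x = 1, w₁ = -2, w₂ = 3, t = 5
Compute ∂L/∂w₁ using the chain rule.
∂L/∂w₁ = 0

Forward pass:
z = w₁x = -2×1 = -2
h = ReLU(-2) = 0
y = w₂h = 3×0 = 0

Backward pass:
∂L/∂y = 2(y - t) = 2(0 - 5) = -10
∂y/∂h = w₂ = 3
∂h/∂z = 0 (ReLU derivative)
∂z/∂w₁ = x = 1

∂L/∂w₁ = -10 × 3 × 0 × 1 = 0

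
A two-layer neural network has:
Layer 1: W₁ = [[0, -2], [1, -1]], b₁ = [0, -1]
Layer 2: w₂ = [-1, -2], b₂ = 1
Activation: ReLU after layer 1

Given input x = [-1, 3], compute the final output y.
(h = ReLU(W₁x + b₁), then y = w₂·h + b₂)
y = 1

Layer 1 pre-activation: z₁ = [-6, -5]
After ReLU: h = [0, 0]
Layer 2 output: y = -1×0 + -2×0 + 1 = 1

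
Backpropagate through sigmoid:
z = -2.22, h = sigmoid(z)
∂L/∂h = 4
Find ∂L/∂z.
∂L/∂z = 0.3535

σ(-2.22) = 0.09797
σ'(-2.22) = σ(-2.22)(1 - σ(-2.22)) = 0.09797 × 0.902 = 0.08837
∂L/∂z = ∂L/∂h · σ'(z) = 4 × 0.08837 = 0.3535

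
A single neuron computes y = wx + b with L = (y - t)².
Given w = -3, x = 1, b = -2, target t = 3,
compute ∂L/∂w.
∂L/∂w = -16

y = wx + b = (-3)(1) + -2 = -5
∂L/∂y = 2(y - t) = 2(-5 - 3) = -16
∂y/∂w = x = 1
∂L/∂w = ∂L/∂y · ∂y/∂w = -16 × 1 = -16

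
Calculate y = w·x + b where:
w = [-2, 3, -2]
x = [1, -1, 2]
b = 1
y = -8

y = (-2)(1) + (3)(-1) + (-2)(2) + 1 = -8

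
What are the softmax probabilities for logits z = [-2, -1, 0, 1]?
p = [0.0321, 0.0871, 0.2369, 0.6439]

exp(z) = [0.1353, 0.3679, 1, 2.718]
Sum = 4.221
p = [0.0321, 0.0871, 0.2369, 0.6439]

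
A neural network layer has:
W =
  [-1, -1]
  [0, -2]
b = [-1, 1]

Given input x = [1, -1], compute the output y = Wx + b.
y = [-1, 3]

Wx = [-1×1 + -1×-1, 0×1 + -2×-1]
   = [0, 2]
y = Wx + b = [0 + -1, 2 + 1] = [-1, 3]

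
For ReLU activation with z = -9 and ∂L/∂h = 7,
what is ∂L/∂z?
∂L/∂z = 0

h = ReLU(-9) = 0
Since z < 0: ∂h/∂z = 0
∂L/∂z = ∂L/∂h · ∂h/∂z = 7 × 0 = 0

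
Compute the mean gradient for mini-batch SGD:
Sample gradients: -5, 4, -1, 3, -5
Average gradient = -0.8

Average = (1/5)(-5 + 4 + -1 + 3 + -5) = -4/5 = -0.8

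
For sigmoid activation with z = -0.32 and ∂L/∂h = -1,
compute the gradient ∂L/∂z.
∂L/∂z = -0.2437

σ(-0.32) = 0.4207
σ'(-0.32) = σ(-0.32)(1 - σ(-0.32)) = 0.4207 × 0.5793 = 0.2437
∂L/∂z = ∂L/∂h · σ'(z) = -1 × 0.2437 = -0.2437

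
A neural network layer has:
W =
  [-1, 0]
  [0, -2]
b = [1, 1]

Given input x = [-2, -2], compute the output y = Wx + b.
y = [3, 5]

Wx = [-1×-2 + 0×-2, 0×-2 + -2×-2]
   = [2, 4]
y = Wx + b = [2 + 1, 4 + 1] = [3, 5]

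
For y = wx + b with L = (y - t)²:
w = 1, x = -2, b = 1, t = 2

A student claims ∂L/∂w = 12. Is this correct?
Correct

y = (1)(-2) + 1 = -1
∂L/∂y = 2(y - t) = 2(-1 - 2) = -6
∂y/∂w = x = -2
∂L/∂w = -6 × -2 = 12

Claimed value: 12
Correct: The correct gradient is 12.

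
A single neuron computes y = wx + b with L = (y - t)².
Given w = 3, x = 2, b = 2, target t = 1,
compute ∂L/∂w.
∂L/∂w = 28

y = wx + b = (3)(2) + 2 = 8
∂L/∂y = 2(y - t) = 2(8 - 1) = 14
∂y/∂w = x = 2
∂L/∂w = ∂L/∂y · ∂y/∂w = 14 × 2 = 28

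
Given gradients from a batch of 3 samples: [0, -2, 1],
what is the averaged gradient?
Average gradient = -0.3333

Average = (1/3)(0 + -2 + 1) = -1/3 = -0.3333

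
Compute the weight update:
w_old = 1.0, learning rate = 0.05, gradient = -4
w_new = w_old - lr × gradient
w_new = 1.2

w_new = w - η·∂L/∂w = 1.0 - 0.05×(-4) = 1.0 - (-0.2) = 1.2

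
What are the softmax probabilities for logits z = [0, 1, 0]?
p = [0.2119, 0.5761, 0.2119]

exp(z) = [1, 2.718, 1]
Sum = 4.718
p = [0.2119, 0.5761, 0.2119]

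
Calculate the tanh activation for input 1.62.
0.9246

tanh(1.62) = (e^(1.62) - e^(-1.62))/(e^(1.62) + e^(-1.62)) = 0.9246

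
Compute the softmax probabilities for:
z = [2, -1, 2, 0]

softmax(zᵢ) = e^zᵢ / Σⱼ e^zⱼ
p = [0.4576, 0.0228, 0.4576, 0.0619]

exp(z) = [7.389, 0.3679, 7.389, 1]
Sum = 16.15
p = [0.4576, 0.0228, 0.4576, 0.0619]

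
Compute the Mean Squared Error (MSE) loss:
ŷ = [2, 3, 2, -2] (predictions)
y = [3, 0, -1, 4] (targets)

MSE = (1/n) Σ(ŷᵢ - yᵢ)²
MSE = 13.75

MSE = (1/4)((2-3)² + (3-0)² + (2--1)² + (-2-4)²) = (1/4)(1 + 9 + 9 + 36) = 13.75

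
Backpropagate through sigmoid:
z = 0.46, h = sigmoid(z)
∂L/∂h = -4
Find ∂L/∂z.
∂L/∂z = -0.9489

σ(0.46) = 0.613
σ'(0.46) = σ(0.46)(1 - σ(0.46)) = 0.613 × 0.387 = 0.2372
∂L/∂z = ∂L/∂h · σ'(z) = -4 × 0.2372 = -0.9489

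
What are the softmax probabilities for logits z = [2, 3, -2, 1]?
p = [0.2436, 0.6623, 0.0045, 0.0896]

exp(z) = [7.389, 20.09, 0.1353, 2.718]
Sum = 30.33
p = [0.2436, 0.6623, 0.0045, 0.0896]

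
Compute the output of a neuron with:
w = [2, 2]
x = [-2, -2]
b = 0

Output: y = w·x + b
y = -8

y = (2)(-2) + (2)(-2) + 0 = -8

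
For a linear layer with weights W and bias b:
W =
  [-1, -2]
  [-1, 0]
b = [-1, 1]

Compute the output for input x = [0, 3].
y = [-7, 1]

Wx = [-1×0 + -2×3, -1×0 + 0×3]
   = [-6, 0]
y = Wx + b = [-6 + -1, 0 + 1] = [-7, 1]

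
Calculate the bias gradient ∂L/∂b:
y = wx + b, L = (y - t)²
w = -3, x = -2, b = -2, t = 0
∂L/∂b = 8

y = wx + b = (-3)(-2) + -2 = 4
∂L/∂y = 2(y - t) = 2(4 - 0) = 8
∂y/∂b = 1
∂L/∂b = ∂L/∂y · ∂y/∂b = 8 × 1 = 8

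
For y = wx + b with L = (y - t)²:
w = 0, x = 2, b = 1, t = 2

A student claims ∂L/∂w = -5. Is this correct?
Incorrect

y = (0)(2) + 1 = 1
∂L/∂y = 2(y - t) = 2(1 - 2) = -2
∂y/∂w = x = 2
∂L/∂w = -2 × 2 = -4

Claimed value: -5
Incorrect: The correct gradient is -4.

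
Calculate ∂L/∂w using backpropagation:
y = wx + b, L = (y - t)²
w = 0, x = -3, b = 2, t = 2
∂L/∂w = 0

y = wx + b = (0)(-3) + 2 = 2
∂L/∂y = 2(y - t) = 2(2 - 2) = 0
∂y/∂w = x = -3
∂L/∂w = ∂L/∂y · ∂y/∂w = 0 × -3 = 0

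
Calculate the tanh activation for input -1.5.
-0.9051

tanh(-1.5) = (e^(-1.5) - e^(1.5))/(e^(-1.5) + e^(1.5)) = -0.9051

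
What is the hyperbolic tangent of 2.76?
0.992

tanh(2.76) = (e^(2.76) - e^(-2.76))/(e^(2.76) + e^(-2.76)) = 0.992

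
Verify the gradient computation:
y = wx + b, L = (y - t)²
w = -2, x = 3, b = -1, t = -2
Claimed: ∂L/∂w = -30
Correct

y = (-2)(3) + -1 = -7
∂L/∂y = 2(y - t) = 2(-7 - -2) = -10
∂y/∂w = x = 3
∂L/∂w = -10 × 3 = -30

Claimed value: -30
Correct: The correct gradient is -30.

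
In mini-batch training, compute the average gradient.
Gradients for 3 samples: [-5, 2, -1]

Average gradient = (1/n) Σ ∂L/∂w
Average gradient = -1.333

Average = (1/3)(-5 + 2 + -1) = -4/3 = -1.333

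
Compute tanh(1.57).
0.917

tanh(1.57) = (e^(1.57) - e^(-1.57))/(e^(1.57) + e^(-1.57)) = 0.917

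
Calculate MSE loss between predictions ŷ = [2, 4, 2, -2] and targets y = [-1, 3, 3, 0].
MSE = 3.75

MSE = (1/4)((2--1)² + (4-3)² + (2-3)² + (-2-0)²) = (1/4)(9 + 1 + 1 + 4) = 3.75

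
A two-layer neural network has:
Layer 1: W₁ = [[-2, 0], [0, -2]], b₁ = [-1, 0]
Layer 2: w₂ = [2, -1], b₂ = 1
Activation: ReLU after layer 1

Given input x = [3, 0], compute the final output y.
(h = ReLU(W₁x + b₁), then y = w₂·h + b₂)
y = 1

Layer 1 pre-activation: z₁ = [-7, 0]
After ReLU: h = [0, 0]
Layer 2 output: y = 2×0 + -1×0 + 1 = 1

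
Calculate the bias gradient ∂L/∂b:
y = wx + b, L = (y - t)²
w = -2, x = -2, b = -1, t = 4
∂L/∂b = -2

y = wx + b = (-2)(-2) + -1 = 3
∂L/∂y = 2(y - t) = 2(3 - 4) = -2
∂y/∂b = 1
∂L/∂b = ∂L/∂y · ∂y/∂b = -2 × 1 = -2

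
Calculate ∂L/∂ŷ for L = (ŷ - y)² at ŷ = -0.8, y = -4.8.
∂L/∂ŷ = 8.0

∂L/∂ŷ = 2(ŷ - y) = 2(-0.8 - -4.8) = 2(4.0) = 8.0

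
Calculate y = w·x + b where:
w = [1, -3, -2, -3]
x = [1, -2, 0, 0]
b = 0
y = 7

y = (1)(1) + (-3)(-2) + (-2)(0) + (-3)(0) + 0 = 7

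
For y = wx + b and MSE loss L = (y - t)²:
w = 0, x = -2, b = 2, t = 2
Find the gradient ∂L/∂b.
∂L/∂b = 0

y = wx + b = (0)(-2) + 2 = 2
∂L/∂y = 2(y - t) = 2(2 - 2) = 0
∂y/∂b = 1
∂L/∂b = ∂L/∂y · ∂y/∂b = 0 × 1 = 0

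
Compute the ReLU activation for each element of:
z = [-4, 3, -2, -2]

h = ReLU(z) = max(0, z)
h = [0, 3, 0, 0]

ReLU applied element-wise: max(0,-4)=0, max(0,3)=3, max(0,-2)=0, max(0,-2)=0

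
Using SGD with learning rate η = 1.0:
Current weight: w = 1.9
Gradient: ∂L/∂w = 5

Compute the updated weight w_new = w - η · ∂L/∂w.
w_new = -3.1

w_new = w - η·∂L/∂w = 1.9 - 1.0×(5) = 1.9 - (5) = -3.1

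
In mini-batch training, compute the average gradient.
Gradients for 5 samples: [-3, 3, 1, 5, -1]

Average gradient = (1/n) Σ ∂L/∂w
Average gradient = 1

Average = (1/5)(-3 + 3 + 1 + 5 + -1) = 5/5 = 1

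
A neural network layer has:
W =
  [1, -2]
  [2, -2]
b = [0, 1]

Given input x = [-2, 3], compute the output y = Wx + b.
y = [-8, -9]

Wx = [1×-2 + -2×3, 2×-2 + -2×3]
   = [-8, -10]
y = Wx + b = [-8 + 0, -10 + 1] = [-8, -9]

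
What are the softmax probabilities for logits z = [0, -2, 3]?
p = [0.0471, 0.0064, 0.9465]

exp(z) = [1, 0.1353, 20.09]
Sum = 21.22
p = [0.0471, 0.0064, 0.9465]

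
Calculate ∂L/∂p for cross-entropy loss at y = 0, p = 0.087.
∂L/∂p = 1.095

∂L/∂p = -y/p + (1-y)/(1-p) = 0 + 1/0.913 = 1.095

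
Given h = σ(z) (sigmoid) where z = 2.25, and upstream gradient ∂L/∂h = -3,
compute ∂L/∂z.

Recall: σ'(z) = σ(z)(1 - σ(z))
∂L/∂z = -0.2588

σ(2.25) = 0.9047
σ'(2.25) = σ(2.25)(1 - σ(2.25)) = 0.9047 × 0.09535 = 0.08626
∂L/∂z = ∂L/∂h · σ'(z) = -3 × 0.08626 = -0.2588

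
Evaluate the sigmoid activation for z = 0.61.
0.6479

sigmoid(0.61) = 1/(1 + e^(-0.61)) = 1/(1 + 0.5434) = 0.6479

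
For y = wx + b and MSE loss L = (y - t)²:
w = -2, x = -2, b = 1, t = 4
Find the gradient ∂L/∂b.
∂L/∂b = 2

y = wx + b = (-2)(-2) + 1 = 5
∂L/∂y = 2(y - t) = 2(5 - 4) = 2
∂y/∂b = 1
∂L/∂b = ∂L/∂y · ∂y/∂b = 2 × 1 = 2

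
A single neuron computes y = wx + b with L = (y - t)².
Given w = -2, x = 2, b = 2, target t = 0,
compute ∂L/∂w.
∂L/∂w = -8

y = wx + b = (-2)(2) + 2 = -2
∂L/∂y = 2(y - t) = 2(-2 - 0) = -4
∂y/∂w = x = 2
∂L/∂w = ∂L/∂y · ∂y/∂w = -4 × 2 = -8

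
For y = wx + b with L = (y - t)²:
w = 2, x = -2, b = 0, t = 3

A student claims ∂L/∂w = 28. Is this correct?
Correct

y = (2)(-2) + 0 = -4
∂L/∂y = 2(y - t) = 2(-4 - 3) = -14
∂y/∂w = x = -2
∂L/∂w = -14 × -2 = 28

Claimed value: 28
Correct: The correct gradient is 28.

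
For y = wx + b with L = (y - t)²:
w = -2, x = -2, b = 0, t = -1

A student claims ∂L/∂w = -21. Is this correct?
Incorrect

y = (-2)(-2) + 0 = 4
∂L/∂y = 2(y - t) = 2(4 - -1) = 10
∂y/∂w = x = -2
∂L/∂w = 10 × -2 = -20

Claimed value: -21
Incorrect: The correct gradient is -20.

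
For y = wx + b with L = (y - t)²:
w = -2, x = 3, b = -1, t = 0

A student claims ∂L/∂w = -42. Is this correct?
Correct

y = (-2)(3) + -1 = -7
∂L/∂y = 2(y - t) = 2(-7 - 0) = -14
∂y/∂w = x = 3
∂L/∂w = -14 × 3 = -42

Claimed value: -42
Correct: The correct gradient is -42.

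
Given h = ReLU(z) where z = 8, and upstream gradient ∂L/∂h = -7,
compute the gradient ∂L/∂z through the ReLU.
∂L/∂z = -7

h = ReLU(8) = 8
Since z > 0: ∂h/∂z = 1
∂L/∂z = ∂L/∂h · ∂h/∂z = -7 × 1 = -7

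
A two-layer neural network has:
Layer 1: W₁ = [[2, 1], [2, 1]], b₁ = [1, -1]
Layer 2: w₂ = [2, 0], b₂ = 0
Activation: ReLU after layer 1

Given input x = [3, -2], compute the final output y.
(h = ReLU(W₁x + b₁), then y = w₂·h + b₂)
y = 10

Layer 1 pre-activation: z₁ = [5, 3]
After ReLU: h = [5, 3]
Layer 2 output: y = 2×5 + 0×3 + 0 = 10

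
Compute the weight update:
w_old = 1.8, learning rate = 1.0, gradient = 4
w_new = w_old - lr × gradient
w_new = -2.2

w_new = w - η·∂L/∂w = 1.8 - 1.0×(4) = 1.8 - (4) = -2.2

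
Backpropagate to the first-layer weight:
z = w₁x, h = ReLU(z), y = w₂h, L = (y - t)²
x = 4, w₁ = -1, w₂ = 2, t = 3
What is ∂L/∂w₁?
∂L/∂w₁ = 0

Forward pass:
z = w₁x = -1×4 = -4
h = ReLU(-4) = 0
y = w₂h = 2×0 = 0

Backward pass:
∂L/∂y = 2(y - t) = 2(0 - 3) = -6
∂y/∂h = w₂ = 2
∂h/∂z = 0 (ReLU derivative)
∂z/∂w₁ = x = 4

∂L/∂w₁ = -6 × 2 × 0 × 4 = 0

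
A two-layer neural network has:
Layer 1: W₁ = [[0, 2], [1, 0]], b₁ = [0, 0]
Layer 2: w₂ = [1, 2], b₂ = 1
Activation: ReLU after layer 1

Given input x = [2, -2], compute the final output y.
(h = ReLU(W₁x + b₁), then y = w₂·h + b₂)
y = 5

Layer 1 pre-activation: z₁ = [-4, 2]
After ReLU: h = [0, 2]
Layer 2 output: y = 1×0 + 2×2 + 1 = 5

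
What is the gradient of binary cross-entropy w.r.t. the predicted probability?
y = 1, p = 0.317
∂L/∂p = -3.155

∂L/∂p = -y/p + (1-y)/(1-p) = -1/0.317 + 0 = -3.155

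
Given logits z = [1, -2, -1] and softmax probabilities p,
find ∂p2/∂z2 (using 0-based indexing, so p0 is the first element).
∂p2/∂z2 = 0.1012

p = softmax(z) = [0.8438, 0.04201, 0.1142]
p2 = 0.1142

∂p2/∂z2 = p2(1 - p2) = 0.1142 × (1 - 0.1142) = 0.1012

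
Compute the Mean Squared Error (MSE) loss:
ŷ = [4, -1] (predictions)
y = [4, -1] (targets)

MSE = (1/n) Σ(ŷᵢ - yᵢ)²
MSE = 0

MSE = (1/2)((4-4)² + (-1--1)²) = (1/2)(0 + 0) = 0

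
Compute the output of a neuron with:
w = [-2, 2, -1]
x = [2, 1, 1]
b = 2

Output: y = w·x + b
y = -1

y = (-2)(2) + (2)(1) + (-1)(1) + 2 = -1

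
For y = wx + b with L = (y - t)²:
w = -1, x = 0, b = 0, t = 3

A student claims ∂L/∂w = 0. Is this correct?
Correct

y = (-1)(0) + 0 = 0
∂L/∂y = 2(y - t) = 2(0 - 3) = -6
∂y/∂w = x = 0
∂L/∂w = -6 × 0 = 0

Claimed value: 0
Correct: The correct gradient is 0.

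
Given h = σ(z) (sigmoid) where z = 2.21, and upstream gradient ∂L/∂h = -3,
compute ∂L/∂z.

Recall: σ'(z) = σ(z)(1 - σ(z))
∂L/∂z = -0.2673

σ(2.21) = 0.9011
σ'(2.21) = σ(2.21)(1 - σ(2.21)) = 0.9011 × 0.09886 = 0.08908
∂L/∂z = ∂L/∂h · σ'(z) = -3 × 0.08908 = -0.2673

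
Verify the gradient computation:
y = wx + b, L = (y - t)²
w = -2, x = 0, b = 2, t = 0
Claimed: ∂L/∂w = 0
Correct

y = (-2)(0) + 2 = 2
∂L/∂y = 2(y - t) = 2(2 - 0) = 4
∂y/∂w = x = 0
∂L/∂w = 4 × 0 = 0

Claimed value: 0
Correct: The correct gradient is 0.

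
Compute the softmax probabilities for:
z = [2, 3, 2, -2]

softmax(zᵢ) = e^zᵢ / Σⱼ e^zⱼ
p = [0.2111, 0.5739, 0.2111, 0.0039]

exp(z) = [7.389, 20.09, 7.389, 0.1353]
Sum = 35
p = [0.2111, 0.5739, 0.2111, 0.0039]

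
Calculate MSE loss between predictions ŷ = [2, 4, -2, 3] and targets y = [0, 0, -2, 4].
MSE = 5.25

MSE = (1/4)((2-0)² + (4-0)² + (-2--2)² + (3-4)²) = (1/4)(4 + 16 + 0 + 1) = 5.25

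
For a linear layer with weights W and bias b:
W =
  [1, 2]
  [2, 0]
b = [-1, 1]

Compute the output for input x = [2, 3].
y = [7, 5]

Wx = [1×2 + 2×3, 2×2 + 0×3]
   = [8, 4]
y = Wx + b = [8 + -1, 4 + 1] = [7, 5]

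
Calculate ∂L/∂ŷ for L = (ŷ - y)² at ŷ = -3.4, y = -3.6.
∂L/∂ŷ = 0.4

∂L/∂ŷ = 2(ŷ - y) = 2(-3.4 - -3.6) = 2(0.2) = 0.4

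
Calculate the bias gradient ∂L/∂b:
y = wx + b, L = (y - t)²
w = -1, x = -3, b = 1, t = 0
∂L/∂b = 8

y = wx + b = (-1)(-3) + 1 = 4
∂L/∂y = 2(y - t) = 2(4 - 0) = 8
∂y/∂b = 1
∂L/∂b = ∂L/∂y · ∂y/∂b = 8 × 1 = 8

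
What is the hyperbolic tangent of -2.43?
-0.9846

tanh(-2.43) = (e^(-2.43) - e^(2.43))/(e^(-2.43) + e^(2.43)) = -0.9846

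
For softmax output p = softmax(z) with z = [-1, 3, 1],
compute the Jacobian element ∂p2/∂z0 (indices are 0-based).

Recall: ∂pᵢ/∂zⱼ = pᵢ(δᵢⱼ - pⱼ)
∂p2/∂z0 = -0.001862

p = softmax(z) = [0.01588, 0.8668, 0.1173]
p2 = 0.1173, p0 = 0.01588

∂p2/∂z0 = -p2 × p0 = -0.1173 × 0.01588 = -0.001862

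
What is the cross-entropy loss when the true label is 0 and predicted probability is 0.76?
L = 1.427

L = -0·log(0.76) - 1·log(0.24) = -log(0.24) = 1.427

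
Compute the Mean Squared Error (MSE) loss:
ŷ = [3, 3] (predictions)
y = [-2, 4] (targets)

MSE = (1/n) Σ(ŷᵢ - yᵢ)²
MSE = 13

MSE = (1/2)((3--2)² + (3-4)²) = (1/2)(25 + 1) = 13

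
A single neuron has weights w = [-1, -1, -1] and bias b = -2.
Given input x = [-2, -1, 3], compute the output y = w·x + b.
y = -2

y = (-1)(-2) + (-1)(-1) + (-1)(3) + -2 = -2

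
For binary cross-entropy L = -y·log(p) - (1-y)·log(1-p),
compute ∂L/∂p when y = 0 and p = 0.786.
∂L/∂p = 4.673

∂L/∂p = -y/p + (1-y)/(1-p) = 0 + 1/0.214 = 4.673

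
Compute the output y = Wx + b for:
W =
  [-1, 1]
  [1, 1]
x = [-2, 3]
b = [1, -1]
y = [6, 0]

Wx = [-1×-2 + 1×3, 1×-2 + 1×3]
   = [5, 1]
y = Wx + b = [5 + 1, 1 + -1] = [6, 0]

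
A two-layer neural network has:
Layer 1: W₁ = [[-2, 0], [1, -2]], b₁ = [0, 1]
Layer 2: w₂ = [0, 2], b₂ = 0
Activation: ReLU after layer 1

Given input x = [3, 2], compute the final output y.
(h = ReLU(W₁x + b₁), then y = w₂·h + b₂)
y = 0

Layer 1 pre-activation: z₁ = [-6, 0]
After ReLU: h = [0, 0]
Layer 2 output: y = 0×0 + 2×0 + 0 = 0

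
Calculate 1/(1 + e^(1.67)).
0.1584

sigmoid(-1.67) = 1/(1 + e^(1.67)) = 1/(1 + 5.312) = 0.1584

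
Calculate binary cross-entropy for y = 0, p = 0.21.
L = 0.2357

L = -0·log(0.21) - 1·log(0.79) = -log(0.79) = 0.2357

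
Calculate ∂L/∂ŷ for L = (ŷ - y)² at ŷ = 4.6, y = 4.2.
∂L/∂ŷ = 0.8

∂L/∂ŷ = 2(ŷ - y) = 2(4.6 - 4.2) = 2(0.4) = 0.8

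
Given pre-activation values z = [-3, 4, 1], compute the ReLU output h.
h = [0, 4, 1]

ReLU applied element-wise: max(0,-3)=0, max(0,4)=4, max(0,1)=1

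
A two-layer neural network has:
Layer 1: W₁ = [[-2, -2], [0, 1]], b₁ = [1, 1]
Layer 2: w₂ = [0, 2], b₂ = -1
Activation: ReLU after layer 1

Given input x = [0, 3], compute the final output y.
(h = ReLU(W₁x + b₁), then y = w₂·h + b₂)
y = 7

Layer 1 pre-activation: z₁ = [-5, 4]
After ReLU: h = [0, 4]
Layer 2 output: y = 0×0 + 2×4 + -1 = 7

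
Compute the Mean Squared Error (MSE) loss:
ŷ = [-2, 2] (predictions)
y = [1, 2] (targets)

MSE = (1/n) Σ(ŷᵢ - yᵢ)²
MSE = 4.5

MSE = (1/2)((-2-1)² + (2-2)²) = (1/2)(9 + 0) = 4.5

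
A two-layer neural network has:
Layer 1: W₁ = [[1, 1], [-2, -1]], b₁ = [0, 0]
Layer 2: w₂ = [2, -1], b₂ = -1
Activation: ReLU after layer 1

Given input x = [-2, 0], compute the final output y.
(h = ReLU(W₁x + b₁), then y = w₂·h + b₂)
y = -5

Layer 1 pre-activation: z₁ = [-2, 4]
After ReLU: h = [0, 4]
Layer 2 output: y = 2×0 + -1×4 + -1 = -5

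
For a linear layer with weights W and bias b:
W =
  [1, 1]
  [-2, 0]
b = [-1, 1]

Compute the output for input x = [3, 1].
y = [3, -5]

Wx = [1×3 + 1×1, -2×3 + 0×1]
   = [4, -6]
y = Wx + b = [4 + -1, -6 + 1] = [3, -5]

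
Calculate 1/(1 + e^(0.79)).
0.3122

sigmoid(-0.79) = 1/(1 + e^(0.79)) = 1/(1 + 2.203) = 0.3122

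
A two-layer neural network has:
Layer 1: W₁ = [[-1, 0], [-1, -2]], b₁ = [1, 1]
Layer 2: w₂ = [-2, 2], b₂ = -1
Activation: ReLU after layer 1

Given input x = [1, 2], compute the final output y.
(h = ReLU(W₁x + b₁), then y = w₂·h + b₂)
y = -1

Layer 1 pre-activation: z₁ = [0, -4]
After ReLU: h = [0, 0]
Layer 2 output: y = -2×0 + 2×0 + -1 = -1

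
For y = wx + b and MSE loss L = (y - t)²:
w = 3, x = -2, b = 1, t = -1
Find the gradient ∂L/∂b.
∂L/∂b = -8

y = wx + b = (3)(-2) + 1 = -5
∂L/∂y = 2(y - t) = 2(-5 - -1) = -8
∂y/∂b = 1
∂L/∂b = ∂L/∂y · ∂y/∂b = -8 × 1 = -8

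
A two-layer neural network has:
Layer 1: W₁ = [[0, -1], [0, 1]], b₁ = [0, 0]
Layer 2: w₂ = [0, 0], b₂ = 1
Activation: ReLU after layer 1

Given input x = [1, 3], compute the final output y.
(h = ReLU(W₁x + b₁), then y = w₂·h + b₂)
y = 1

Layer 1 pre-activation: z₁ = [-3, 3]
After ReLU: h = [0, 3]
Layer 2 output: y = 0×0 + 0×3 + 1 = 1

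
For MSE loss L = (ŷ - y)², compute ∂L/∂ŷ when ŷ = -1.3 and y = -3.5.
∂L/∂ŷ = 4.4

∂L/∂ŷ = 2(ŷ - y) = 2(-1.3 - -3.5) = 2(2.2) = 4.4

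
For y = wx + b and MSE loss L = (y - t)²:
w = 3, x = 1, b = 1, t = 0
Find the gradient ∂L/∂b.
∂L/∂b = 8

y = wx + b = (3)(1) + 1 = 4
∂L/∂y = 2(y - t) = 2(4 - 0) = 8
∂y/∂b = 1
∂L/∂b = ∂L/∂y · ∂y/∂b = 8 × 1 = 8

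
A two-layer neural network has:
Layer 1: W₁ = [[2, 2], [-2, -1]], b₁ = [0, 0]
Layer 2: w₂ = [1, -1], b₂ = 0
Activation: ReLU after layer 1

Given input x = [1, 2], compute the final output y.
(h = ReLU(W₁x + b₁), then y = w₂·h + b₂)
y = 6

Layer 1 pre-activation: z₁ = [6, -4]
After ReLU: h = [6, 0]
Layer 2 output: y = 1×6 + -1×0 + 0 = 6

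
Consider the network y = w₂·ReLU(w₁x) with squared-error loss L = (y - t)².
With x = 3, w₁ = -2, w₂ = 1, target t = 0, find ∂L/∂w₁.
∂L/∂w₁ = 0

Forward pass:
z = w₁x = -2×3 = -6
h = ReLU(-6) = 0
y = w₂h = 1×0 = 0

Backward pass:
∂L/∂y = 2(y - t) = 2(0 - 0) = 0
∂y/∂h = w₂ = 1
∂h/∂z = 0 (ReLU derivative)
∂z/∂w₁ = x = 3

∂L/∂w₁ = 0 × 1 × 0 × 3 = 0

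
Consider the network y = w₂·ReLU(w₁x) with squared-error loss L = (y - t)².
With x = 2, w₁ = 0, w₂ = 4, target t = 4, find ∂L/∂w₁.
∂L/∂w₁ = 0

Forward pass:
z = w₁x = 0×2 = 0
h = ReLU(0) = 0
y = w₂h = 4×0 = 0

Backward pass:
∂L/∂y = 2(y - t) = 2(0 - 4) = -8
∂y/∂h = w₂ = 4
∂h/∂z = 0 (ReLU derivative)
∂z/∂w₁ = x = 2

∂L/∂w₁ = -8 × 4 × 0 × 2 = 0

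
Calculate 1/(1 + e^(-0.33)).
0.5818

sigmoid(0.33) = 1/(1 + e^(-0.33)) = 1/(1 + 0.7189) = 0.5818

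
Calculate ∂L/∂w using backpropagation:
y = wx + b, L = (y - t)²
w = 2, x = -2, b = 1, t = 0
∂L/∂w = 12

y = wx + b = (2)(-2) + 1 = -3
∂L/∂y = 2(y - t) = 2(-3 - 0) = -6
∂y/∂w = x = -2
∂L/∂w = ∂L/∂y · ∂y/∂w = -6 × -2 = 12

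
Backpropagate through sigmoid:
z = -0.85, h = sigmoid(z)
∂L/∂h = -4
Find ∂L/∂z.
∂L/∂z = -0.8391

σ(-0.85) = 0.2994
σ'(-0.85) = σ(-0.85)(1 - σ(-0.85)) = 0.2994 × 0.7006 = 0.2098
∂L/∂z = ∂L/∂h · σ'(z) = -4 × 0.2098 = -0.8391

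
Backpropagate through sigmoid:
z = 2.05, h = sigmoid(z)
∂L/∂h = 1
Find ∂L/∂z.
∂L/∂z = 0.101

σ(2.05) = 0.8859
σ'(2.05) = σ(2.05)(1 - σ(2.05)) = 0.8859 × 0.1141 = 0.101
∂L/∂z = ∂L/∂h · σ'(z) = 1 × 0.101 = 0.101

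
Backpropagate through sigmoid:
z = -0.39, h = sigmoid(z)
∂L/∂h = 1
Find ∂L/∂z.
∂L/∂z = 0.2407

σ(-0.39) = 0.4037
σ'(-0.39) = σ(-0.39)(1 - σ(-0.39)) = 0.4037 × 0.5963 = 0.2407
∂L/∂z = ∂L/∂h · σ'(z) = 1 × 0.2407 = 0.2407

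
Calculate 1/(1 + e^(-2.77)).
0.941

sigmoid(2.77) = 1/(1 + e^(-2.77)) = 1/(1 + 0.06266) = 0.941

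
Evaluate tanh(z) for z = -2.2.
-0.9757

tanh(-2.2) = (e^(-2.2) - e^(2.2))/(e^(-2.2) + e^(2.2)) = -0.9757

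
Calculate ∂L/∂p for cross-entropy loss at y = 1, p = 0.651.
∂L/∂p = -1.536

∂L/∂p = -y/p + (1-y)/(1-p) = -1/0.651 + 0 = -1.536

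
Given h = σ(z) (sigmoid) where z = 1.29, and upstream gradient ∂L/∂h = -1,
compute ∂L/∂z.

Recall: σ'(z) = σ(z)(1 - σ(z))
∂L/∂z = -0.1693

σ(1.29) = 0.7841
σ'(1.29) = σ(1.29)(1 - σ(1.29)) = 0.7841 × 0.2159 = 0.1693
∂L/∂z = ∂L/∂h · σ'(z) = -1 × 0.1693 = -0.1693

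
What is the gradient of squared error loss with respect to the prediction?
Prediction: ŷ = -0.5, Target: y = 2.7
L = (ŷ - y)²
∂L/∂ŷ = -6.4

∂L/∂ŷ = 2(ŷ - y) = 2(-0.5 - 2.7) = 2(-3.2) = -6.4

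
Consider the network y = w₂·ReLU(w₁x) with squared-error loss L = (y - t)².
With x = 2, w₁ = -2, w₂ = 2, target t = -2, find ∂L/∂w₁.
∂L/∂w₁ = 0

Forward pass:
z = w₁x = -2×2 = -4
h = ReLU(-4) = 0
y = w₂h = 2×0 = 0

Backward pass:
∂L/∂y = 2(y - t) = 2(0 - -2) = 4
∂y/∂h = w₂ = 2
∂h/∂z = 0 (ReLU derivative)
∂z/∂w₁ = x = 2

∂L/∂w₁ = 4 × 2 × 0 × 2 = 0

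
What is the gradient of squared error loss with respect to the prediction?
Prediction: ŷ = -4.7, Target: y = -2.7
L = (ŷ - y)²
∂L/∂ŷ = -4.0

∂L/∂ŷ = 2(ŷ - y) = 2(-4.7 - -2.7) = 2(-2.0) = -4.0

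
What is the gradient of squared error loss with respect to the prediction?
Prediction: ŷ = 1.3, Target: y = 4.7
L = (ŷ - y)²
∂L/∂ŷ = -6.8

∂L/∂ŷ = 2(ŷ - y) = 2(1.3 - 4.7) = 2(-3.4) = -6.8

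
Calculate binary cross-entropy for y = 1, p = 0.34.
L = 1.079

L = -1·log(0.34) - 0·log(0.66) = -log(0.34) = 1.079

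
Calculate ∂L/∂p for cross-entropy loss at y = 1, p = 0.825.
∂L/∂p = -1.212

∂L/∂p = -y/p + (1-y)/(1-p) = -1/0.825 + 0 = -1.212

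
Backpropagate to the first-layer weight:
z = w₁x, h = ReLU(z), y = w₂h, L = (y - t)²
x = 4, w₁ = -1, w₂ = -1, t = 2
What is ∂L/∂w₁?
∂L/∂w₁ = 0

Forward pass:
z = w₁x = -1×4 = -4
h = ReLU(-4) = 0
y = w₂h = -1×0 = 0

Backward pass:
∂L/∂y = 2(y - t) = 2(0 - 2) = -4
∂y/∂h = w₂ = -1
∂h/∂z = 0 (ReLU derivative)
∂z/∂w₁ = x = 4

∂L/∂w₁ = -4 × -1 × 0 × 4 = 0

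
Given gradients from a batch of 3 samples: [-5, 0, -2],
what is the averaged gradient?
Average gradient = -2.333

Average = (1/3)(-5 + 0 + -2) = -7/3 = -2.333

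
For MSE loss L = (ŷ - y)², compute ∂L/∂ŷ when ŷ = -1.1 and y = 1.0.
∂L/∂ŷ = -4.2

∂L/∂ŷ = 2(ŷ - y) = 2(-1.1 - 1.0) = 2(-2.1) = -4.2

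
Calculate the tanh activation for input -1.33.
-0.8692

tanh(-1.33) = (e^(-1.33) - e^(1.33))/(e^(-1.33) + e^(1.33)) = -0.8692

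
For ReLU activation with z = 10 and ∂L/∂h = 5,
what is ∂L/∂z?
∂L/∂z = 5

h = ReLU(10) = 10
Since z > 0: ∂h/∂z = 1
∂L/∂z = ∂L/∂h · ∂h/∂z = 5 × 1 = 5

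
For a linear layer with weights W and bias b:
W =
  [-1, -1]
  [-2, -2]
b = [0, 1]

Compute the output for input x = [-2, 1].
y = [1, 3]

Wx = [-1×-2 + -1×1, -2×-2 + -2×1]
   = [1, 2]
y = Wx + b = [1 + 0, 2 + 1] = [1, 3]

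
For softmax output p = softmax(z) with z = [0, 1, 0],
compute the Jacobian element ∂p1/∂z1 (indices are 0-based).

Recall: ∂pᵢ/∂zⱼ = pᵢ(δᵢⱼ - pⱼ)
∂p1/∂z1 = 0.2442

p = softmax(z) = [0.2119, 0.5761, 0.2119]
p1 = 0.5761

∂p1/∂z1 = p1(1 - p1) = 0.5761 × (1 - 0.5761) = 0.2442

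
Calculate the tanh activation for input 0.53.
0.4854

tanh(0.53) = (e^(0.53) - e^(-0.53))/(e^(0.53) + e^(-0.53)) = 0.4854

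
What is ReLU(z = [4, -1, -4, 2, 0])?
h = [4, 0, 0, 2, 0]

ReLU applied element-wise: max(0,4)=4, max(0,-1)=0, max(0,-4)=0, max(0,2)=2, max(0,0)=0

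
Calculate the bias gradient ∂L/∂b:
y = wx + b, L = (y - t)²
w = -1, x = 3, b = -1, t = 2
∂L/∂b = -12

y = wx + b = (-1)(3) + -1 = -4
∂L/∂y = 2(y - t) = 2(-4 - 2) = -12
∂y/∂b = 1
∂L/∂b = ∂L/∂y · ∂y/∂b = -12 × 1 = -12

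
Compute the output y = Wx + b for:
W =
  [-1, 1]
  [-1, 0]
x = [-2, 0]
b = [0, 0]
y = [2, 2]

Wx = [-1×-2 + 1×0, -1×-2 + 0×0]
   = [2, 2]
y = Wx + b = [2 + 0, 2 + 0] = [2, 2]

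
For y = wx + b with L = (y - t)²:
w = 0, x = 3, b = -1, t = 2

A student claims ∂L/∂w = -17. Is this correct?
Incorrect

y = (0)(3) + -1 = -1
∂L/∂y = 2(y - t) = 2(-1 - 2) = -6
∂y/∂w = x = 3
∂L/∂w = -6 × 3 = -18

Claimed value: -17
Incorrect: The correct gradient is -18.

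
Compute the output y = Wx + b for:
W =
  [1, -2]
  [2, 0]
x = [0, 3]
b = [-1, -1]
y = [-7, -1]

Wx = [1×0 + -2×3, 2×0 + 0×3]
   = [-6, 0]
y = Wx + b = [-6 + -1, 0 + -1] = [-7, -1]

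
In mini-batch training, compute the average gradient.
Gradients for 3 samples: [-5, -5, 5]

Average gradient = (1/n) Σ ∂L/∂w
Average gradient = -1.667

Average = (1/3)(-5 + -5 + 5) = -5/3 = -1.667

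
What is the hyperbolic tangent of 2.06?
0.968

tanh(2.06) = (e^(2.06) - e^(-2.06))/(e^(2.06) + e^(-2.06)) = 0.968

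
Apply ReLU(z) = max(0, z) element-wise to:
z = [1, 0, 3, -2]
h = [1, 0, 3, 0]

ReLU applied element-wise: max(0,1)=1, max(0,0)=0, max(0,3)=3, max(0,-2)=0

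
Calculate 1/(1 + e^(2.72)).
0.0618

sigmoid(-2.72) = 1/(1 + e^(2.72)) = 1/(1 + 15.18) = 0.0618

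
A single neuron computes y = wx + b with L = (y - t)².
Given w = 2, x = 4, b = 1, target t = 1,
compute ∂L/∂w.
∂L/∂w = 64

y = wx + b = (2)(4) + 1 = 9
∂L/∂y = 2(y - t) = 2(9 - 1) = 16
∂y/∂w = x = 4
∂L/∂w = ∂L/∂y · ∂y/∂w = 16 × 4 = 64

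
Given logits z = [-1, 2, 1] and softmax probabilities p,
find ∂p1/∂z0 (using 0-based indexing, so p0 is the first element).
∂p1/∂z0 = -0.02477

p = softmax(z) = [0.03512, 0.7054, 0.2595]
p1 = 0.7054, p0 = 0.03512

∂p1/∂z0 = -p1 × p0 = -0.7054 × 0.03512 = -0.02477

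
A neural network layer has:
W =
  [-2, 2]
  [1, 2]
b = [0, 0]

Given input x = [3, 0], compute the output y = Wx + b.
y = [-6, 3]

Wx = [-2×3 + 2×0, 1×3 + 2×0]
   = [-6, 3]
y = Wx + b = [-6 + 0, 3 + 0] = [-6, 3]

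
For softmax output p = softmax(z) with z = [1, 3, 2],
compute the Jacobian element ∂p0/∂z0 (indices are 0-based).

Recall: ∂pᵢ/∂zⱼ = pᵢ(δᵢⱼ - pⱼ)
∂p0/∂z0 = 0.08193

p = softmax(z) = [0.09003, 0.6652, 0.2447]
p0 = 0.09003

∂p0/∂z0 = p0(1 - p0) = 0.09003 × (1 - 0.09003) = 0.08193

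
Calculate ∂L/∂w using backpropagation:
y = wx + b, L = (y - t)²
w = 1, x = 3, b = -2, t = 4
∂L/∂w = -18

y = wx + b = (1)(3) + -2 = 1
∂L/∂y = 2(y - t) = 2(1 - 4) = -6
∂y/∂w = x = 3
∂L/∂w = ∂L/∂y · ∂y/∂w = -6 × 3 = -18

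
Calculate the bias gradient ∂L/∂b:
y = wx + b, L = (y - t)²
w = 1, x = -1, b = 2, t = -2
∂L/∂b = 6

y = wx + b = (1)(-1) + 2 = 1
∂L/∂y = 2(y - t) = 2(1 - -2) = 6
∂y/∂b = 1
∂L/∂b = ∂L/∂y · ∂y/∂b = 6 × 1 = 6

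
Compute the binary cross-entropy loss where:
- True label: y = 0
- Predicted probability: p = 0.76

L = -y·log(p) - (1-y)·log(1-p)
L = 1.427

L = -0·log(0.76) - 1·log(0.24) = -log(0.24) = 1.427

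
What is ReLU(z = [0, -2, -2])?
h = [0, 0, 0]

ReLU applied element-wise: max(0,0)=0, max(0,-2)=0, max(0,-2)=0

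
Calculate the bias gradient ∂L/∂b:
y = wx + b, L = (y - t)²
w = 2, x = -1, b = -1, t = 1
∂L/∂b = -8

y = wx + b = (2)(-1) + -1 = -3
∂L/∂y = 2(y - t) = 2(-3 - 1) = -8
∂y/∂b = 1
∂L/∂b = ∂L/∂y · ∂y/∂b = -8 × 1 = -8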